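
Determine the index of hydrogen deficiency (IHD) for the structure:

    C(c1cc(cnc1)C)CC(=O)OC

Molecular formula from the SMILES: C10H13NO2.
DoU = (2C + 2 + N − H − X)/2 = (2·10 + 2 + 1 − 13 − 0)/2 = 10/2 = 5.
(Structurally: 1 ring(s) + 4 π bond(s) = 5.)

5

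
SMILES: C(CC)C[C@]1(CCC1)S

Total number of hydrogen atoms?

16

Hydrogens are implicit in SMILES; fill each atom to its normal valence:
  6 × C: 2 H each → 12
  1 × C: 3 H
  1 × C: no H
  1 × S: 1 H
  Total hydrogens = 16.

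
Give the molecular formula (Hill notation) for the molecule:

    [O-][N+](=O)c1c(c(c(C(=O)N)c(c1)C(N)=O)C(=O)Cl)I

C9H5ClIN3O5

Heavy atoms from the SMILES: 9 C, 1 Cl, 1 I, 3 N, 5 O.
Implicit hydrogens by atom environment:
  5 × C (aromatic): no H
  4 × O: no H
  3 × C: no H
  2 × N: 2 H each → 4
  1 × C (aromatic): 1 H
  1 × Cl: no H
  1 × I: no H
  1 × N (charge +1): no H
  1 × O (charge -1): no H
  Total hydrogens = 5.
Molecular formula: C9H5ClIN3O5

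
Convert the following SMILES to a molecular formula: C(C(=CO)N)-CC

Heavy atoms from the SMILES: 5 C, 1 N, 1 O.
Implicit hydrogens by atom environment:
  2 × C: 2 H each → 4
  1 × C: 3 H
  1 × C: 1 H
  1 × C: no H
  1 × N: 2 H
  1 × O: 1 H
  Total hydrogens = 11.
Molecular formula: C5H11NO

C5H11NO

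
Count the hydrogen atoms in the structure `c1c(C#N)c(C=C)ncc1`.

6

Hydrogens are implicit in SMILES; fill each atom to its normal valence:
  3 × C (aromatic): 1 H each → 3
  2 × C (aromatic): no H
  1 × C: 2 H
  1 × C: 1 H
  1 × C: no H
  1 × N (aromatic): no H
  1 × N: no H
  Total hydrogens = 6.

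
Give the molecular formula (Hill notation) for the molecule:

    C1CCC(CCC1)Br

Heavy atoms from the SMILES: 1 Br, 7 C.
Implicit hydrogens by atom environment:
  6 × C: 2 H each → 12
  1 × Br: no H
  1 × C: 1 H
  Total hydrogens = 13.
Molecular formula: C7H13Br

C7H13Br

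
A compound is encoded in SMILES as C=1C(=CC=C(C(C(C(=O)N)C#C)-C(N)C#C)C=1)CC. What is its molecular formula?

Heavy atoms from the SMILES: 16 C, 2 N, 1 O.
Implicit hydrogens by atom environment:
  5 × C: 1 H each → 5
  4 × C (aromatic): 1 H each → 4
  3 × C: no H
  2 × C (aromatic): no H
  2 × N: 2 H each → 4
  1 × C: 3 H
  1 × C: 2 H
  1 × O: no H
  Total hydrogens = 18.
Molecular formula: C16H18N2O

C16H18N2O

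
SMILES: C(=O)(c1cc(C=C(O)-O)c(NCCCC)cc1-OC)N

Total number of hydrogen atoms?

20

Hydrogens are implicit in SMILES; fill each atom to its normal valence:
  4 × C (aromatic): no H
  3 × C: 2 H each → 6
  2 × C: 3 H each → 6
  2 × C (aromatic): 1 H each → 2
  2 × C: no H
  2 × O: 1 H each → 2
  2 × O: no H
  1 × C: 1 H
  1 × N: 2 H
  1 × N: 1 H
  Total hydrogens = 20.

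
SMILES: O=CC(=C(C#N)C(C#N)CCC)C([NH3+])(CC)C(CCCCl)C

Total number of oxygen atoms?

The symbol for oxygen appears 1 time in the SMILES.

1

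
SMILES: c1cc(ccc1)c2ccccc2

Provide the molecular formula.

C12H10

Heavy atoms from the SMILES: 12 C.
Implicit hydrogens by atom environment:
  10 × C (aromatic): 1 H each → 10
  2 × C (aromatic): no H
  Total hydrogens = 10.
Molecular formula: C12H10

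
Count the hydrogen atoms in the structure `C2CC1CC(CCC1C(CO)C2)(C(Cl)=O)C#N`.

18

Hydrogens are implicit in SMILES; fill each atom to its normal valence:
  7 × C: 2 H each → 14
  3 × C: 1 H each → 3
  3 × C: no H
  1 × Cl: no H
  1 × N: no H
  1 × O: 1 H
  1 × O: no H
  Total hydrogens = 18.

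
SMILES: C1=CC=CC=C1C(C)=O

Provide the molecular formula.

C8H8O

Heavy atoms from the SMILES: 8 C, 1 O.
Implicit hydrogens by atom environment:
  5 × C (aromatic): 1 H each → 5
  1 × C: 3 H
  1 × C (aromatic): no H
  1 × C: no H
  1 × O: no H
  Total hydrogens = 8.
Molecular formula: C8H8O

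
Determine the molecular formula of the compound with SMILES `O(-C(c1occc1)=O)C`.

Heavy atoms from the SMILES: 6 C, 3 O.
Implicit hydrogens by atom environment:
  3 × C (aromatic): 1 H each → 3
  2 × O: no H
  1 × C: 3 H
  1 × C (aromatic): no H
  1 × C: no H
  1 × O (aromatic): no H
  Total hydrogens = 6.
Molecular formula: C6H6O3

C6H6O3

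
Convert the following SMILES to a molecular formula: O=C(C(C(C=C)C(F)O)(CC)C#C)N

Heavy atoms from the SMILES: 10 C, 1 F, 1 N, 2 O.
Implicit hydrogens by atom environment:
  4 × C: 1 H each → 4
  3 × C: no H
  2 × C: 2 H each → 4
  1 × C: 3 H
  1 × F: no H
  1 × N: 2 H
  1 × O: 1 H
  1 × O: no H
  Total hydrogens = 14.
Molecular formula: C10H14FNO2

C10H14FNO2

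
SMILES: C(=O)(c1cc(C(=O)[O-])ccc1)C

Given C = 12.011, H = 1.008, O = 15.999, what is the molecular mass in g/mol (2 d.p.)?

Molecular formula: C9H7O3-.
M = 9×12.011 + 7×1.008 + 3×15.999 = 163.15 g/mol.

163.15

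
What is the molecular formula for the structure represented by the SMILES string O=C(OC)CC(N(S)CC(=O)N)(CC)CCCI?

Heavy atoms from the SMILES: 11 C, 1 I, 2 N, 3 O, 1 S.
Implicit hydrogens by atom environment:
  6 × C: 2 H each → 12
  3 × C: no H
  3 × O: no H
  2 × C: 3 H each → 6
  1 × I: no H
  1 × N: 2 H
  1 × N: no H
  1 × S: 1 H
  Total hydrogens = 21.
Molecular formula: C11H21IN2O3S

C11H21IN2O3S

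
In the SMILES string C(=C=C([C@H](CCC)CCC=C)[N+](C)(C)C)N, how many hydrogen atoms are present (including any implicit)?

27

Hydrogens are implicit in SMILES; fill each atom to its normal valence:
  5 × C: 2 H each → 10
  4 × C: 3 H each → 12
  3 × C: 1 H each → 3
  2 × C: no H
  1 × N: 2 H
  1 × N (charge +1): no H
  Total hydrogens = 27.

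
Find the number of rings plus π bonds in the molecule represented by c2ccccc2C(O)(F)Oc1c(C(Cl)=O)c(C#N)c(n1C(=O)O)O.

11

Molecular formula from the SMILES: C14H8ClFN2O6.
DoU = (2C + 2 + N − H − X)/2 = (2·14 + 2 + 2 − 8 − 2)/2 = 22/2 = 11.
(Structurally: 2 ring(s) + 9 π bond(s) = 11.)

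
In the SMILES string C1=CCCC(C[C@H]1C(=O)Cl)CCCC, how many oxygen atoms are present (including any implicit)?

1

The symbol for oxygen appears 1 time in the SMILES.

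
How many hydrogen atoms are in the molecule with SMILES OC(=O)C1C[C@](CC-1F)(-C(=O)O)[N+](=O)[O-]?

8

Hydrogens are implicit in SMILES; fill each atom to its normal valence:
  3 × C: no H
  3 × O: no H
  2 × C: 2 H each → 4
  2 × C: 1 H each → 2
  2 × O: 1 H each → 2
  1 × F: no H
  1 × N (charge +1): no H
  1 × O (charge -1): no H
  Total hydrogens = 8.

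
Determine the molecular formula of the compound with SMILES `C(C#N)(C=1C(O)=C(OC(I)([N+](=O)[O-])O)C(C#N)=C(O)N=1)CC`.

C11H9IN4O6

Heavy atoms from the SMILES: 11 C, 1 I, 4 N, 6 O.
Implicit hydrogens by atom environment:
  5 × C (aromatic): no H
  3 × C: no H
  3 × O: 1 H each → 3
  2 × N: no H
  2 × O: no H
  1 × C: 3 H
  1 × C: 2 H
  1 × C: 1 H
  1 × I: no H
  1 × N (aromatic): no H
  1 × N (charge +1): no H
  1 × O (charge -1): no H
  Total hydrogens = 9.
Molecular formula: C11H9IN4O6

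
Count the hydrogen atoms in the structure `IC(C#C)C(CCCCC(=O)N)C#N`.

Hydrogens are implicit in SMILES; fill each atom to its normal valence:
  4 × C: 2 H each → 8
  3 × C: 1 H each → 3
  3 × C: no H
  1 × I: no H
  1 × N: 2 H
  1 × N: no H
  1 × O: no H
  Total hydrogens = 13.

13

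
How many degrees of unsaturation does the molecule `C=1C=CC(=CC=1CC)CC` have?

4

Molecular formula from the SMILES: C10H14.
DoU = (2C + 2 + N − H − X)/2 = (2·10 + 2 + 0 − 14 − 0)/2 = 8/2 = 4.
(Structurally: 1 ring(s) + 3 π bond(s) = 4.)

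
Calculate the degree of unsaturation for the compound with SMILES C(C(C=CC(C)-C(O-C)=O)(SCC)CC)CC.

2

Molecular formula from the SMILES: C14H26O2S.
DoU = (2C + 2 + N − H − X)/2 = (2·14 + 2 + 0 − 26 − 0)/2 = 4/2 = 2.
(Structurally: 0 ring(s) + 2 π bond(s) = 2.)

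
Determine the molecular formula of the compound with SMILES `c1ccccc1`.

C6H6

Heavy atoms from the SMILES: 6 C.
Implicit hydrogens by atom environment:
  6 × C (aromatic): 1 H each → 6
  Total hydrogens = 6.
Molecular formula: C6H6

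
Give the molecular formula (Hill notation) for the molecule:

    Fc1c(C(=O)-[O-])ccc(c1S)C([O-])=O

Heavy atoms from the SMILES: 8 C, 1 F, 4 O, 1 S.
Implicit hydrogens by atom environment:
  4 × C (aromatic): no H
  2 × C (aromatic): 1 H each → 2
  2 × C: no H
  2 × O: no H
  2 × O (charge -1): no H
  1 × F: no H
  1 × S: 1 H
  Total hydrogens = 3.
Net charge -2.
Molecular formula: [C8H3FO4S]2-

[C8H3FO4S]2-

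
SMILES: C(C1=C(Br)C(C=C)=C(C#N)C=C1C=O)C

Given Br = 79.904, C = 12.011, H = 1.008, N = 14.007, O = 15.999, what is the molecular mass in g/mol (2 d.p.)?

Molecular formula: C12H10BrNO.
M = 1×79.904 + 12×12.011 + 10×1.008 + 1×14.007 + 1×15.999 = 264.12 g/mol.

264.12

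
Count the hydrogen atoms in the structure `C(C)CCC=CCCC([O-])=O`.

Hydrogens are implicit in SMILES; fill each atom to its normal valence:
  5 × C: 2 H each → 10
  2 × C: 1 H each → 2
  1 × C: 3 H
  1 × C: no H
  1 × O: no H
  1 × O (charge -1): no H
  Total hydrogens = 15.

15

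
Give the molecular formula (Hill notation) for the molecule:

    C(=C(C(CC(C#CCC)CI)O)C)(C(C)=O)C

C14H21IO2

Heavy atoms from the SMILES: 14 C, 1 I, 2 O.
Implicit hydrogens by atom environment:
  5 × C: no H
  4 × C: 3 H each → 12
  3 × C: 2 H each → 6
  2 × C: 1 H each → 2
  1 × I: no H
  1 × O: 1 H
  1 × O: no H
  Total hydrogens = 21.
Molecular formula: C14H21IO2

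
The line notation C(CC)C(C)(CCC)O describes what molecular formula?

C8H18O

Heavy atoms from the SMILES: 8 C, 1 O.
Implicit hydrogens by atom environment:
  4 × C: 2 H each → 8
  3 × C: 3 H each → 9
  1 × C: no H
  1 × O: 1 H
  Total hydrogens = 18.
Molecular formula: C8H18O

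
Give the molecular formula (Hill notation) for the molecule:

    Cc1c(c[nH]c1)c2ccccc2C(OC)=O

C13H13NO2

Heavy atoms from the SMILES: 13 C, 1 N, 2 O.
Implicit hydrogens by atom environment:
  6 × C (aromatic): 1 H each → 6
  4 × C (aromatic): no H
  2 × C: 3 H each → 6
  2 × O: no H
  1 × C: no H
  1 × N (aromatic): 1 H
  Total hydrogens = 13.
Molecular formula: C13H13NO2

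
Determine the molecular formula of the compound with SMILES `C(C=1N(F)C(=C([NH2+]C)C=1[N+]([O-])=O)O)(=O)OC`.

C7H9FN3O5+

Heavy atoms from the SMILES: 7 C, 1 F, 3 N, 5 O.
Implicit hydrogens by atom environment:
  4 × C (aromatic): no H
  3 × O: no H
  2 × C: 3 H each → 6
  1 × C: no H
  1 × F: no H
  1 × N (charge +1): 2 H
  1 × N (aromatic): no H
  1 × N (charge +1): no H
  1 × O: 1 H
  1 × O (charge -1): no H
  Total hydrogens = 9.
Net charge +1.
Molecular formula: C7H9FN3O5+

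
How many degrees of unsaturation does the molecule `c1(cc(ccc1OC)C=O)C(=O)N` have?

6

Molecular formula from the SMILES: C9H9NO3.
DoU = (2C + 2 + N − H − X)/2 = (2·9 + 2 + 1 − 9 − 0)/2 = 12/2 = 6.
(Structurally: 1 ring(s) + 5 π bond(s) = 6.)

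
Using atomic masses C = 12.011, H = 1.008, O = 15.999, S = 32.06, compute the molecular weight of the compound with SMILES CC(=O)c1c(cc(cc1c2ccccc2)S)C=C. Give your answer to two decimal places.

254.35

Molecular formula: C16H14OS.
M = 16×12.011 + 14×1.008 + 1×15.999 + 1×32.06 = 254.35 g/mol.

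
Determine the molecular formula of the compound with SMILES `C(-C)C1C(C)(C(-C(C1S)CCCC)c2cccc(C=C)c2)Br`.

Heavy atoms from the SMILES: 1 Br, 20 C, 1 S.
Implicit hydrogens by atom environment:
  5 × C: 2 H each → 10
  5 × C: 1 H each → 5
  4 × C (aromatic): 1 H each → 4
  3 × C: 3 H each → 9
  2 × C (aromatic): no H
  1 × Br: no H
  1 × C: no H
  1 × S: 1 H
  Total hydrogens = 29.
Molecular formula: C20H29BrS

C20H29BrS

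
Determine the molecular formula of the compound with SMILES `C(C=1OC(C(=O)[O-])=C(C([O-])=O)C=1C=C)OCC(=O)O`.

[C11H8O8]2-

Heavy atoms from the SMILES: 11 C, 8 O.
Implicit hydrogens by atom environment:
  4 × C (aromatic): no H
  4 × O: no H
  3 × C: 2 H each → 6
  3 × C: no H
  2 × O (charge -1): no H
  1 × C: 1 H
  1 × O: 1 H
  1 × O (aromatic): no H
  Total hydrogens = 8.
Net charge -2.
Molecular formula: [C11H8O8]2-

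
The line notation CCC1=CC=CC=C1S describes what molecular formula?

Heavy atoms from the SMILES: 8 C, 1 S.
Implicit hydrogens by atom environment:
  4 × C (aromatic): 1 H each → 4
  2 × C (aromatic): no H
  1 × C: 3 H
  1 × C: 2 H
  1 × S: 1 H
  Total hydrogens = 10.
Molecular formula: C8H10S

C8H10S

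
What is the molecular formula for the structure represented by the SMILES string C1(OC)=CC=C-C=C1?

C7H8O

Heavy atoms from the SMILES: 7 C, 1 O.
Implicit hydrogens by atom environment:
  5 × C (aromatic): 1 H each → 5
  1 × C: 3 H
  1 × C (aromatic): no H
  1 × O: no H
  Total hydrogens = 8.
Molecular formula: C7H8O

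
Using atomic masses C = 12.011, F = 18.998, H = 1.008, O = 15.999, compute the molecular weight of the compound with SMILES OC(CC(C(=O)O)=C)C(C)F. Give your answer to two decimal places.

Molecular formula: C7H11FO3.
M = 7×12.011 + 1×18.998 + 11×1.008 + 3×15.999 = 162.16 g/mol.

162.16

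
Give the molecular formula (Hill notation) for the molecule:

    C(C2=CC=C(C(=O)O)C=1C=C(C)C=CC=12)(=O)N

C13H11NO3

Heavy atoms from the SMILES: 13 C, 1 N, 3 O.
Implicit hydrogens by atom environment:
  5 × C (aromatic): 1 H each → 5
  5 × C (aromatic): no H
  2 × C: no H
  2 × O: no H
  1 × C: 3 H
  1 × N: 2 H
  1 × O: 1 H
  Total hydrogens = 11.
Molecular formula: C13H11NO3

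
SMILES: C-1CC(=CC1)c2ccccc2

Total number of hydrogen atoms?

12

Hydrogens are implicit in SMILES; fill each atom to its normal valence:
  5 × C (aromatic): 1 H each → 5
  3 × C: 2 H each → 6
  1 × C: 1 H
  1 × C: no H
  1 × C (aromatic): no H
  Total hydrogens = 12.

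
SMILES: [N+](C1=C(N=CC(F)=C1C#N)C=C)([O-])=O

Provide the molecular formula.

Heavy atoms from the SMILES: 8 C, 1 F, 3 N, 2 O.
Implicit hydrogens by atom environment:
  4 × C (aromatic): no H
  1 × C: 2 H
  1 × C (aromatic): 1 H
  1 × C: 1 H
  1 × C: no H
  1 × F: no H
  1 × N (aromatic): no H
  1 × N: no H
  1 × N (charge +1): no H
  1 × O: no H
  1 × O (charge -1): no H
  Total hydrogens = 4.
Molecular formula: C8H4FN3O2

C8H4FN3O2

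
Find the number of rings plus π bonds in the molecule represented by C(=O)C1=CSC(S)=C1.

4

Molecular formula from the SMILES: C5H4OS2.
DoU = (2C + 2 + N − H − X)/2 = (2·5 + 2 + 0 − 4 − 0)/2 = 8/2 = 4.
(Structurally: 1 ring(s) + 3 π bond(s) = 4.)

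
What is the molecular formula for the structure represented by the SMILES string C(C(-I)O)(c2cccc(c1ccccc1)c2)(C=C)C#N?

Heavy atoms from the SMILES: 17 C, 1 I, 1 N, 1 O.
Implicit hydrogens by atom environment:
  9 × C (aromatic): 1 H each → 9
  3 × C (aromatic): no H
  2 × C: 1 H each → 2
  2 × C: no H
  1 × C: 2 H
  1 × I: no H
  1 × N: no H
  1 × O: 1 H
  Total hydrogens = 14.
Molecular formula: C17H14INO

C17H14INO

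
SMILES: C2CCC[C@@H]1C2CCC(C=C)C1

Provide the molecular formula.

Heavy atoms from the SMILES: 12 C.
Implicit hydrogens by atom environment:
  8 × C: 2 H each → 16
  4 × C: 1 H each → 4
  Total hydrogens = 20.
Molecular formula: C12H20

C12H20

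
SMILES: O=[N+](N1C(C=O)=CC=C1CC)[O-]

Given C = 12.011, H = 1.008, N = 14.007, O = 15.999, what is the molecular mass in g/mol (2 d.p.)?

Molecular formula: C7H8N2O3.
M = 7×12.011 + 8×1.008 + 2×14.007 + 3×15.999 = 168.15 g/mol.

168.15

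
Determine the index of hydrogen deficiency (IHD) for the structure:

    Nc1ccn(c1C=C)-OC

Molecular formula from the SMILES: C7H10N2O.
DoU = (2C + 2 + N − H − X)/2 = (2·7 + 2 + 2 − 10 − 0)/2 = 8/2 = 4.
(Structurally: 1 ring(s) + 3 π bond(s) = 4.)

4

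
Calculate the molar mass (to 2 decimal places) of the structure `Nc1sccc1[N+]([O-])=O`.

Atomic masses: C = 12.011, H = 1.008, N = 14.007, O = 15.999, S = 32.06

Molecular formula: C4H4N2O2S.
M = 4×12.011 + 4×1.008 + 2×14.007 + 2×15.999 + 1×32.06 = 144.15 g/mol.

144.15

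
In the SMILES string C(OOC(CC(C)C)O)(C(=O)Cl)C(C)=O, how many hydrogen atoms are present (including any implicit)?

15

Hydrogens are implicit in SMILES; fill each atom to its normal valence:
  4 × O: no H
  3 × C: 3 H each → 9
  3 × C: 1 H each → 3
  2 × C: no H
  1 × C: 2 H
  1 × Cl: no H
  1 × O: 1 H
  Total hydrogens = 15.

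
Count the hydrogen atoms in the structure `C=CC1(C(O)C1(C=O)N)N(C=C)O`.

Hydrogens are implicit in SMILES; fill each atom to its normal valence:
  4 × C: 1 H each → 4
  2 × C: 2 H each → 4
  2 × C: no H
  2 × O: 1 H each → 2
  1 × N: 2 H
  1 × N: no H
  1 × O: no H
  Total hydrogens = 12.

12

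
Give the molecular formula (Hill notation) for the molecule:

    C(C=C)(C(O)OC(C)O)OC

Heavy atoms from the SMILES: 7 C, 4 O.
Implicit hydrogens by atom environment:
  4 × C: 1 H each → 4
  2 × C: 3 H each → 6
  2 × O: 1 H each → 2
  2 × O: no H
  1 × C: 2 H
  Total hydrogens = 14.
Molecular formula: C7H14O4

C7H14O4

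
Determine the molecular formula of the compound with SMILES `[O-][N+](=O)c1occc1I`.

C4H2INO3

Heavy atoms from the SMILES: 4 C, 1 I, 1 N, 3 O.
Implicit hydrogens by atom environment:
  2 × C (aromatic): 1 H each → 2
  2 × C (aromatic): no H
  1 × I: no H
  1 × N (charge +1): no H
  1 × O (aromatic): no H
  1 × O: no H
  1 × O (charge -1): no H
  Total hydrogens = 2.
Molecular formula: C4H2INO3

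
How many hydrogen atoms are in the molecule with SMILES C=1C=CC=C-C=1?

Hydrogens are implicit in SMILES; fill each atom to its normal valence:
  6 × C (aromatic): 1 H each → 6
  Total hydrogens = 6.

6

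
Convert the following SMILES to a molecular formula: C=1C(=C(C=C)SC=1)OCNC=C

C9H11NOS

Heavy atoms from the SMILES: 9 C, 1 N, 1 O, 1 S.
Implicit hydrogens by atom environment:
  3 × C: 2 H each → 6
  2 × C (aromatic): 1 H each → 2
  2 × C: 1 H each → 2
  2 × C (aromatic): no H
  1 × N: 1 H
  1 × O: no H
  1 × S (aromatic): no H
  Total hydrogens = 11.
Molecular formula: C9H11NOS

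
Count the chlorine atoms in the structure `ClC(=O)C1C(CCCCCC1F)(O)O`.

The symbol for chlorine appears 1 time in the SMILES.

1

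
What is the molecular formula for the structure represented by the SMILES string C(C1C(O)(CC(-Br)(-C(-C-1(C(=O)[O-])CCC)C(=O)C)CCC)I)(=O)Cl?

C16H22BrClIO5-

Heavy atoms from the SMILES: 1 Br, 16 C, 1 Cl, 1 I, 5 O.
Implicit hydrogens by atom environment:
  6 × C: no H
  5 × C: 2 H each → 10
  3 × C: 3 H each → 9
  3 × O: no H
  2 × C: 1 H each → 2
  1 × Br: no H
  1 × Cl: no H
  1 × I: no H
  1 × O: 1 H
  1 × O (charge -1): no H
  Total hydrogens = 22.
Net charge -1.
Molecular formula: C16H22BrClIO5-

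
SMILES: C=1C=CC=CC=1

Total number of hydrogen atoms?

6

Hydrogens are implicit in SMILES; fill each atom to its normal valence:
  6 × C (aromatic): 1 H each → 6
  Total hydrogens = 6.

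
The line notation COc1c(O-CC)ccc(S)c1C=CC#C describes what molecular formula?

Heavy atoms from the SMILES: 13 C, 2 O, 1 S.
Implicit hydrogens by atom environment:
  4 × C (aromatic): no H
  3 × C: 1 H each → 3
  2 × C: 3 H each → 6
  2 × C (aromatic): 1 H each → 2
  2 × O: no H
  1 × C: 2 H
  1 × C: no H
  1 × S: 1 H
  Total hydrogens = 14.
Molecular formula: C13H14O2S

C13H14O2S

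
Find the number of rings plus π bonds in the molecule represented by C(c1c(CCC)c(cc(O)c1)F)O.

4

Molecular formula from the SMILES: C10H13FO2.
DoU = (2C + 2 + N − H − X)/2 = (2·10 + 2 + 0 − 13 − 1)/2 = 8/2 = 4.
(Structurally: 1 ring(s) + 3 π bond(s) = 4.)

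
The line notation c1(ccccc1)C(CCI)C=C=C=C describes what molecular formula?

C13H13I

Heavy atoms from the SMILES: 13 C, 1 I.
Implicit hydrogens by atom environment:
  5 × C (aromatic): 1 H each → 5
  3 × C: 2 H each → 6
  2 × C: 1 H each → 2
  2 × C: no H
  1 × C (aromatic): no H
  1 × I: no H
  Total hydrogens = 13.
Molecular formula: C13H13I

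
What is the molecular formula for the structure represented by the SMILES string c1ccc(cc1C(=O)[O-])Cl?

Heavy atoms from the SMILES: 7 C, 1 Cl, 2 O.
Implicit hydrogens by atom environment:
  4 × C (aromatic): 1 H each → 4
  2 × C (aromatic): no H
  1 × C: no H
  1 × Cl: no H
  1 × O: no H
  1 × O (charge -1): no H
  Total hydrogens = 4.
Net charge -1.
Molecular formula: C7H4ClO2-

C7H4ClO2-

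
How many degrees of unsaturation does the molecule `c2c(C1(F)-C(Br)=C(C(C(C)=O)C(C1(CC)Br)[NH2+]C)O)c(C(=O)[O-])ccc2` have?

Molecular formula from the SMILES: C18H20Br2FNO4.
DoU = (2C + 2 + N − H − X)/2 = (2·18 + 2 + 1 − 20 − 3)/2 = 16/2 = 8.
(Structurally: 2 ring(s) + 6 π bond(s) = 8.)

8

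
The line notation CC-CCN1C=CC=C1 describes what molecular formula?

Heavy atoms from the SMILES: 8 C, 1 N.
Implicit hydrogens by atom environment:
  4 × C (aromatic): 1 H each → 4
  3 × C: 2 H each → 6
  1 × C: 3 H
  1 × N (aromatic): no H
  Total hydrogens = 13.
Molecular formula: C8H13N

C8H13N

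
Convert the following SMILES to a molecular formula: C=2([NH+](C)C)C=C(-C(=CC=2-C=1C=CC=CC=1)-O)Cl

C14H15ClNO+

Heavy atoms from the SMILES: 14 C, 1 Cl, 1 N, 1 O.
Implicit hydrogens by atom environment:
  7 × C (aromatic): 1 H each → 7
  5 × C (aromatic): no H
  2 × C: 3 H each → 6
  1 × Cl: no H
  1 × N (charge +1): 1 H
  1 × O: 1 H
  Total hydrogens = 15.
Net charge +1.
Molecular formula: C14H15ClNO+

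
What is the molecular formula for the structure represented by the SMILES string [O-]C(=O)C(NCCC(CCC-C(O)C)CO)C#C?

Heavy atoms from the SMILES: 13 C, 1 N, 4 O.
Implicit hydrogens by atom environment:
  6 × C: 2 H each → 12
  4 × C: 1 H each → 4
  2 × C: no H
  2 × O: 1 H each → 2
  1 × C: 3 H
  1 × N: 1 H
  1 × O: no H
  1 × O (charge -1): no H
  Total hydrogens = 22.
Net charge -1.
Molecular formula: C13H22NO4-

C13H22NO4-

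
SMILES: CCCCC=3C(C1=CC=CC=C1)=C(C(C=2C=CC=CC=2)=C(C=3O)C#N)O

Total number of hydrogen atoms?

21

Hydrogens are implicit in SMILES; fill each atom to its normal valence:
  10 × C (aromatic): 1 H each → 10
  8 × C (aromatic): no H
  3 × C: 2 H each → 6
  2 × O: 1 H each → 2
  1 × C: 3 H
  1 × C: no H
  1 × N: no H
  Total hydrogens = 21.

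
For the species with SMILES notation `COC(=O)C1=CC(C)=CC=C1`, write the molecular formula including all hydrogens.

C9H10O2

Heavy atoms from the SMILES: 9 C, 2 O.
Implicit hydrogens by atom environment:
  4 × C (aromatic): 1 H each → 4
  2 × C: 3 H each → 6
  2 × C (aromatic): no H
  2 × O: no H
  1 × C: no H
  Total hydrogens = 10.
Molecular formula: C9H10O2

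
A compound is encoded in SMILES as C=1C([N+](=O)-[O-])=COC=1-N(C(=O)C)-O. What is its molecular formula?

Heavy atoms from the SMILES: 6 C, 2 N, 5 O.
Implicit hydrogens by atom environment:
  2 × C (aromatic): 1 H each → 2
  2 × C (aromatic): no H
  2 × O: no H
  1 × C: 3 H
  1 × C: no H
  1 × N: no H
  1 × N (charge +1): no H
  1 × O: 1 H
  1 × O (aromatic): no H
  1 × O (charge -1): no H
  Total hydrogens = 6.
Molecular formula: C6H6N2O5

C6H6N2O5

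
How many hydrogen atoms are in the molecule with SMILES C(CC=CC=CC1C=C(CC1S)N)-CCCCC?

27

Hydrogens are implicit in SMILES; fill each atom to its normal valence:
  7 × C: 2 H each → 14
  7 × C: 1 H each → 7
  1 × C: 3 H
  1 × C: no H
  1 × N: 2 H
  1 × S: 1 H
  Total hydrogens = 27.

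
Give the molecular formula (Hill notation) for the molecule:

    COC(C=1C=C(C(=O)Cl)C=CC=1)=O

Heavy atoms from the SMILES: 9 C, 1 Cl, 3 O.
Implicit hydrogens by atom environment:
  4 × C (aromatic): 1 H each → 4
  3 × O: no H
  2 × C (aromatic): no H
  2 × C: no H
  1 × C: 3 H
  1 × Cl: no H
  Total hydrogens = 7.
Molecular formula: C9H7ClO3

C9H7ClO3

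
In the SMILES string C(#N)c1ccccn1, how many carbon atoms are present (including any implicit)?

6

The symbol for carbon appears 6 times in the SMILES. Lowercase c denotes aromatic carbon and counts toward C.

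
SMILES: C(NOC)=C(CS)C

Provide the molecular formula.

Heavy atoms from the SMILES: 5 C, 1 N, 1 O, 1 S.
Implicit hydrogens by atom environment:
  2 × C: 3 H each → 6
  1 × C: 2 H
  1 × C: 1 H
  1 × C: no H
  1 × N: 1 H
  1 × O: no H
  1 × S: 1 H
  Total hydrogens = 11.
Molecular formula: C5H11NOS

C5H11NOS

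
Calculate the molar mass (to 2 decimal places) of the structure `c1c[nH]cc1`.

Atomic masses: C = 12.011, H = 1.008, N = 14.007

67.09

Molecular formula: C4H5N.
M = 4×12.011 + 5×1.008 + 1×14.007 = 67.09 g/mol.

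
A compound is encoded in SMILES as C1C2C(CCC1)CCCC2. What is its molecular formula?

Heavy atoms from the SMILES: 10 C.
Implicit hydrogens by atom environment:
  8 × C: 2 H each → 16
  2 × C: 1 H each → 2
  Total hydrogens = 18.
Molecular formula: C10H18

C10H18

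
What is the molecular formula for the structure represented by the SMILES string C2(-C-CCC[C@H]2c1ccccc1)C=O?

Heavy atoms from the SMILES: 13 C, 1 O.
Implicit hydrogens by atom environment:
  5 × C (aromatic): 1 H each → 5
  4 × C: 2 H each → 8
  3 × C: 1 H each → 3
  1 × C (aromatic): no H
  1 × O: no H
  Total hydrogens = 16.
Molecular formula: C13H16O

C13H16O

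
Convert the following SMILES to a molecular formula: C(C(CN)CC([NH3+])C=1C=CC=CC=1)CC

C13H23N2+

Heavy atoms from the SMILES: 13 C, 2 N.
Implicit hydrogens by atom environment:
  5 × C (aromatic): 1 H each → 5
  4 × C: 2 H each → 8
  2 × C: 1 H each → 2
  1 × C: 3 H
  1 × C (aromatic): no H
  1 × N (charge +1): 3 H
  1 × N: 2 H
  Total hydrogens = 23.
Net charge +1.
Molecular formula: C13H23N2+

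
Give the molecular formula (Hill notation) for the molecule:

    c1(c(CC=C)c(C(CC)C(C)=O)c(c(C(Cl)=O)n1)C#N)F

Heavy atoms from the SMILES: 15 C, 1 Cl, 1 F, 2 N, 2 O.
Implicit hydrogens by atom environment:
  5 × C (aromatic): no H
  3 × C: 2 H each → 6
  3 × C: no H
  2 × C: 3 H each → 6
  2 × C: 1 H each → 2
  2 × O: no H
  1 × Cl: no H
  1 × F: no H
  1 × N (aromatic): no H
  1 × N: no H
  Total hydrogens = 14.
Molecular formula: C15H14ClFN2O2

C15H14ClFN2O2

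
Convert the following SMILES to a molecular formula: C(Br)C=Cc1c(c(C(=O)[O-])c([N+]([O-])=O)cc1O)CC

C12H11BrNO5-

Heavy atoms from the SMILES: 1 Br, 12 C, 1 N, 5 O.
Implicit hydrogens by atom environment:
  5 × C (aromatic): no H
  2 × C: 2 H each → 4
  2 × C: 1 H each → 2
  2 × O: no H
  2 × O (charge -1): no H
  1 × Br: no H
  1 × C: 3 H
  1 × C (aromatic): 1 H
  1 × C: no H
  1 × N (charge +1): no H
  1 × O: 1 H
  Total hydrogens = 11.
Net charge -1.
Molecular formula: C12H11BrNO5-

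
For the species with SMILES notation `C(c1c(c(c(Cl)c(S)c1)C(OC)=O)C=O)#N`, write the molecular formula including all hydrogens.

Heavy atoms from the SMILES: 10 C, 1 Cl, 1 N, 3 O, 1 S.
Implicit hydrogens by atom environment:
  5 × C (aromatic): no H
  3 × O: no H
  2 × C: no H
  1 × C: 3 H
  1 × C (aromatic): 1 H
  1 × C: 1 H
  1 × Cl: no H
  1 × N: no H
  1 × S: 1 H
  Total hydrogens = 6.
Molecular formula: C10H6ClNO3S

C10H6ClNO3S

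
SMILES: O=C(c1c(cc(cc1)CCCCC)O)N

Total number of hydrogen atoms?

Hydrogens are implicit in SMILES; fill each atom to its normal valence:
  4 × C: 2 H each → 8
  3 × C (aromatic): 1 H each → 3
  3 × C (aromatic): no H
  1 × C: 3 H
  1 × C: no H
  1 × N: 2 H
  1 × O: 1 H
  1 × O: no H
  Total hydrogens = 17.

17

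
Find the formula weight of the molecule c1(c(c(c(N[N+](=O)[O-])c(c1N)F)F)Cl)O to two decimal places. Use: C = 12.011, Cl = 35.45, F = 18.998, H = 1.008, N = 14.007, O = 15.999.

Molecular formula: C6H4ClF2N3O3.
M = 6×12.011 + 1×35.45 + 2×18.998 + 4×1.008 + 3×14.007 + 3×15.999 = 239.56 g/mol.

239.56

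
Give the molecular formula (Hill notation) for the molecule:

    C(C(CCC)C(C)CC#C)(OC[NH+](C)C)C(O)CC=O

Heavy atoms from the SMILES: 16 C, 1 N, 3 O.
Implicit hydrogens by atom environment:
  6 × C: 1 H each → 6
  5 × C: 2 H each → 10
  4 × C: 3 H each → 12
  2 × O: no H
  1 × C: no H
  1 × N (charge +1): 1 H
  1 × O: 1 H
  Total hydrogens = 30.
Net charge +1.
Molecular formula: C16H30NO3+

C16H30NO3+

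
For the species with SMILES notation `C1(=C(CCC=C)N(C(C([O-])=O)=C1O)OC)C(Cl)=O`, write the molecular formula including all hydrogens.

Heavy atoms from the SMILES: 11 C, 1 Cl, 1 N, 5 O.
Implicit hydrogens by atom environment:
  4 × C (aromatic): no H
  3 × C: 2 H each → 6
  3 × O: no H
  2 × C: no H
  1 × C: 3 H
  1 × C: 1 H
  1 × Cl: no H
  1 × N (aromatic): no H
  1 × O: 1 H
  1 × O (charge -1): no H
  Total hydrogens = 11.
Net charge -1.
Molecular formula: C11H11ClNO5-

C11H11ClNO5-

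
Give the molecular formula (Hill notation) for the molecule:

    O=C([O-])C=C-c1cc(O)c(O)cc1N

C9H8NO4-

Heavy atoms from the SMILES: 9 C, 1 N, 4 O.
Implicit hydrogens by atom environment:
  4 × C (aromatic): no H
  2 × C (aromatic): 1 H each → 2
  2 × C: 1 H each → 2
  2 × O: 1 H each → 2
  1 × C: no H
  1 × N: 2 H
  1 × O: no H
  1 × O (charge -1): no H
  Total hydrogens = 8.
Net charge -1.
Molecular formula: C9H8NO4-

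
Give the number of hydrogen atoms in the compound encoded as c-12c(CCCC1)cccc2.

Hydrogens are implicit in SMILES; fill each atom to its normal valence:
  4 × C: 2 H each → 8
  4 × C (aromatic): 1 H each → 4
  2 × C (aromatic): no H
  Total hydrogens = 12.

12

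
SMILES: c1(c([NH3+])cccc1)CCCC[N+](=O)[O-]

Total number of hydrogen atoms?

Hydrogens are implicit in SMILES; fill each atom to its normal valence:
  4 × C: 2 H each → 8
  4 × C (aromatic): 1 H each → 4
  2 × C (aromatic): no H
  1 × N (charge +1): 3 H
  1 × N (charge +1): no H
  1 × O: no H
  1 × O (charge -1): no H
  Total hydrogens = 15.

15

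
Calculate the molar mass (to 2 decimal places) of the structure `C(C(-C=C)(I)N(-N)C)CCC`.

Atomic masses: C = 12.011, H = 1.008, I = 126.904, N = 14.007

268.14

Molecular formula: C8H17IN2.
M = 8×12.011 + 17×1.008 + 1×126.904 + 2×14.007 = 268.14 g/mol.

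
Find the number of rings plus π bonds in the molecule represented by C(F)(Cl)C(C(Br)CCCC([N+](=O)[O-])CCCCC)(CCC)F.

1

Molecular formula from the SMILES: C15H27BrClF2NO2.
DoU = (2C + 2 + N − H − X)/2 = (2·15 + 2 + 1 − 27 − 4)/2 = 2/2 = 1.
(Structurally: 0 ring(s) + 1 π bond(s) = 1.)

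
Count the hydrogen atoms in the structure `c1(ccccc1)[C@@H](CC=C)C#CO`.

12

Hydrogens are implicit in SMILES; fill each atom to its normal valence:
  5 × C (aromatic): 1 H each → 5
  2 × C: 2 H each → 4
  2 × C: 1 H each → 2
  2 × C: no H
  1 × C (aromatic): no H
  1 × O: 1 H
  Total hydrogens = 12.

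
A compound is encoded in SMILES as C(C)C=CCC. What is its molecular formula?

Heavy atoms from the SMILES: 6 C.
Implicit hydrogens by atom environment:
  2 × C: 3 H each → 6
  2 × C: 2 H each → 4
  2 × C: 1 H each → 2
  Total hydrogens = 12.
Molecular formula: C6H12

C6H12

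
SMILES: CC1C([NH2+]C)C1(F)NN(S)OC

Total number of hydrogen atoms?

15

Hydrogens are implicit in SMILES; fill each atom to its normal valence:
  3 × C: 3 H each → 9
  2 × C: 1 H each → 2
  1 × C: no H
  1 × F: no H
  1 × N (charge +1): 2 H
  1 × N: 1 H
  1 × N: no H
  1 × O: no H
  1 × S: 1 H
  Total hydrogens = 15.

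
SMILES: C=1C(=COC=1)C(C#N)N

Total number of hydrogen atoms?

6

Hydrogens are implicit in SMILES; fill each atom to its normal valence:
  3 × C (aromatic): 1 H each → 3
  1 × C: 1 H
  1 × C (aromatic): no H
  1 × C: no H
  1 × N: 2 H
  1 × N: no H
  1 × O (aromatic): no H
  Total hydrogens = 6.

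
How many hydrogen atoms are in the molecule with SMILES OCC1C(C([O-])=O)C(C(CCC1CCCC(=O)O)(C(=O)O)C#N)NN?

22

Hydrogens are implicit in SMILES; fill each atom to its normal valence:
  6 × C: 2 H each → 12
  5 × C: no H
  4 × C: 1 H each → 4
  3 × O: 1 H each → 3
  3 × O: no H
  1 × N: 2 H
  1 × N: 1 H
  1 × N: no H
  1 × O (charge -1): no H
  Total hydrogens = 22.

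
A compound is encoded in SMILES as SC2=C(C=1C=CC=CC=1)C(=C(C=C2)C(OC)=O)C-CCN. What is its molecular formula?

Heavy atoms from the SMILES: 17 C, 1 N, 2 O, 1 S.
Implicit hydrogens by atom environment:
  7 × C (aromatic): 1 H each → 7
  5 × C (aromatic): no H
  3 × C: 2 H each → 6
  2 × O: no H
  1 × C: 3 H
  1 × C: no H
  1 × N: 2 H
  1 × S: 1 H
  Total hydrogens = 19.
Molecular formula: C17H19NO2S

C17H19NO2S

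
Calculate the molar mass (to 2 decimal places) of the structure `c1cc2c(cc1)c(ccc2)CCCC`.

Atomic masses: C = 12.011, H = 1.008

184.28

Molecular formula: C14H16.
M = 14×12.011 + 16×1.008 = 184.28 g/mol.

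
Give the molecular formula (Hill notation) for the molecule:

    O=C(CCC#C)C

C6H8O

Heavy atoms from the SMILES: 6 C, 1 O.
Implicit hydrogens by atom environment:
  2 × C: 2 H each → 4
  2 × C: no H
  1 × C: 3 H
  1 × C: 1 H
  1 × O: no H
  Total hydrogens = 8.
Molecular formula: C6H8O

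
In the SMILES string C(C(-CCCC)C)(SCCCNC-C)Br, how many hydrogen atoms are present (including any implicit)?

26

Hydrogens are implicit in SMILES; fill each atom to its normal valence:
  7 × C: 2 H each → 14
  3 × C: 3 H each → 9
  2 × C: 1 H each → 2
  1 × Br: no H
  1 × N: 1 H
  1 × S: no H
  Total hydrogens = 26.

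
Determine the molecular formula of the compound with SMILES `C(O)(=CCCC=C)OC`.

Heavy atoms from the SMILES: 7 C, 2 O.
Implicit hydrogens by atom environment:
  3 × C: 2 H each → 6
  2 × C: 1 H each → 2
  1 × C: 3 H
  1 × C: no H
  1 × O: 1 H
  1 × O: no H
  Total hydrogens = 12.
Molecular formula: C7H12O2

C7H12O2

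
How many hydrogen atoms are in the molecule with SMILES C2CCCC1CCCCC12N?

19

Hydrogens are implicit in SMILES; fill each atom to its normal valence:
  8 × C: 2 H each → 16
  1 × C: 1 H
  1 × C: no H
  1 × N: 2 H
  Total hydrogens = 19.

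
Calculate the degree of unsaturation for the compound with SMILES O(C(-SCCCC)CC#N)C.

2

Molecular formula from the SMILES: C8H15NOS.
DoU = (2C + 2 + N − H − X)/2 = (2·8 + 2 + 1 − 15 − 0)/2 = 4/2 = 2.
(Structurally: 0 ring(s) + 2 π bond(s) = 2.)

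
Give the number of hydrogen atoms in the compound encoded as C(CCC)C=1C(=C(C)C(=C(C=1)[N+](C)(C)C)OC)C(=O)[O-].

25

Hydrogens are implicit in SMILES; fill each atom to its normal valence:
  6 × C: 3 H each → 18
  5 × C (aromatic): no H
  3 × C: 2 H each → 6
  2 × O: no H
  1 × C (aromatic): 1 H
  1 × C: no H
  1 × N (charge +1): no H
  1 × O (charge -1): no H
  Total hydrogens = 25.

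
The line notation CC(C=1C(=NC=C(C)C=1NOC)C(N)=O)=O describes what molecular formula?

C10H13N3O3

Heavy atoms from the SMILES: 10 C, 3 N, 3 O.
Implicit hydrogens by atom environment:
  4 × C (aromatic): no H
  3 × C: 3 H each → 9
  3 × O: no H
  2 × C: no H
  1 × C (aromatic): 1 H
  1 × N: 2 H
  1 × N: 1 H
  1 × N (aromatic): no H
  Total hydrogens = 13.
Molecular formula: C10H13N3O3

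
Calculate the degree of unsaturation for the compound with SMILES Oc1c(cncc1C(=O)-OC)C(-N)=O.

Molecular formula from the SMILES: C8H8N2O4.
DoU = (2C + 2 + N − H − X)/2 = (2·8 + 2 + 2 − 8 − 0)/2 = 12/2 = 6.
(Structurally: 1 ring(s) + 5 π bond(s) = 6.)

6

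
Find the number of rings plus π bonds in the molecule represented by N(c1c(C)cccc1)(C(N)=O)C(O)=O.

Molecular formula from the SMILES: C9H10N2O3.
DoU = (2C + 2 + N − H − X)/2 = (2·9 + 2 + 2 − 10 − 0)/2 = 12/2 = 6.
(Structurally: 1 ring(s) + 5 π bond(s) = 6.)

6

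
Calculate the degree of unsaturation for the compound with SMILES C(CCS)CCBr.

Molecular formula from the SMILES: C5H11BrS.
DoU = (2C + 2 + N − H − X)/2 = (2·5 + 2 + 0 − 11 − 1)/2 = 0/2 = 0.
(Structurally: 0 ring(s) + 0 π bond(s) = 0.)

0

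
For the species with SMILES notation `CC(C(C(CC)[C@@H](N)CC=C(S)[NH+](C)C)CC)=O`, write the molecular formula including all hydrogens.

Heavy atoms from the SMILES: 14 C, 2 N, 1 O, 1 S.
Implicit hydrogens by atom environment:
  5 × C: 3 H each → 15
  4 × C: 1 H each → 4
  3 × C: 2 H each → 6
  2 × C: no H
  1 × N: 2 H
  1 × N (charge +1): 1 H
  1 × O: no H
  1 × S: 1 H
  Total hydrogens = 29.
Net charge +1.
Molecular formula: C14H29N2OS+

C14H29N2OS+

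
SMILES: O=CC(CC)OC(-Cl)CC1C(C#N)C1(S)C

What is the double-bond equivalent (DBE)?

4

Molecular formula from the SMILES: C11H16ClNO2S.
DoU = (2C + 2 + N − H − X)/2 = (2·11 + 2 + 1 − 16 − 1)/2 = 8/2 = 4.
(Structurally: 1 ring(s) + 3 π bond(s) = 4.)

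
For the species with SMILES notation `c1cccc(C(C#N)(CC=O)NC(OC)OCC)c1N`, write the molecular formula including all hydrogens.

C14H19N3O3

Heavy atoms from the SMILES: 14 C, 3 N, 3 O.
Implicit hydrogens by atom environment:
  4 × C (aromatic): 1 H each → 4
  3 × O: no H
  2 × C: 3 H each → 6
  2 × C: 2 H each → 4
  2 × C: 1 H each → 2
  2 × C: no H
  2 × C (aromatic): no H
  1 × N: 2 H
  1 × N: 1 H
  1 × N: no H
  Total hydrogens = 19.
Molecular formula: C14H19N3O3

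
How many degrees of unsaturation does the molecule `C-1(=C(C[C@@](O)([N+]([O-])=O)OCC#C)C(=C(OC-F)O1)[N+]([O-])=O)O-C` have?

7

Molecular formula from the SMILES: C11H11FN2O9.
DoU = (2C + 2 + N − H − X)/2 = (2·11 + 2 + 2 − 11 − 1)/2 = 14/2 = 7.
(Structurally: 1 ring(s) + 6 π bond(s) = 7.)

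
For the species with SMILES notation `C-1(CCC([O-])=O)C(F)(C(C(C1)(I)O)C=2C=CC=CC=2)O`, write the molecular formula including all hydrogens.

Heavy atoms from the SMILES: 14 C, 1 F, 1 I, 4 O.
Implicit hydrogens by atom environment:
  5 × C (aromatic): 1 H each → 5
  3 × C: 2 H each → 6
  3 × C: no H
  2 × C: 1 H each → 2
  2 × O: 1 H each → 2
  1 × C (aromatic): no H
  1 × F: no H
  1 × I: no H
  1 × O: no H
  1 × O (charge -1): no H
  Total hydrogens = 15.
Net charge -1.
Molecular formula: C14H15FIO4-

C14H15FIO4-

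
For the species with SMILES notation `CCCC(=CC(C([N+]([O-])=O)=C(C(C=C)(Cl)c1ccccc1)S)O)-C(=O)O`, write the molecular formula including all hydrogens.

Heavy atoms from the SMILES: 18 C, 1 Cl, 1 N, 5 O, 1 S.
Implicit hydrogens by atom environment:
  5 × C (aromatic): 1 H each → 5
  5 × C: no H
  3 × C: 2 H each → 6
  3 × C: 1 H each → 3
  2 × O: 1 H each → 2
  2 × O: no H
  1 × C: 3 H
  1 × C (aromatic): no H
  1 × Cl: no H
  1 × N (charge +1): no H
  1 × O (charge -1): no H
  1 × S: 1 H
  Total hydrogens = 20.
Molecular formula: C18H20ClNO5S

C18H20ClNO5S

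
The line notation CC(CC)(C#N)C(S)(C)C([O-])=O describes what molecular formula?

C8H12NO2S-

Heavy atoms from the SMILES: 8 C, 1 N, 2 O, 1 S.
Implicit hydrogens by atom environment:
  4 × C: no H
  3 × C: 3 H each → 9
  1 × C: 2 H
  1 × N: no H
  1 × O: no H
  1 × O (charge -1): no H
  1 × S: 1 H
  Total hydrogens = 12.
Net charge -1.
Molecular formula: C8H12NO2S-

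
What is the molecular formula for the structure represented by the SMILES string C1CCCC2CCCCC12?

C10H18

Heavy atoms from the SMILES: 10 C.
Implicit hydrogens by atom environment:
  8 × C: 2 H each → 16
  2 × C: 1 H each → 2
  Total hydrogens = 18.
Molecular formula: C10H18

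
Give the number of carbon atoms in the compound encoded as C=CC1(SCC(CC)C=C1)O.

The symbol for carbon appears 9 times in the SMILES.

9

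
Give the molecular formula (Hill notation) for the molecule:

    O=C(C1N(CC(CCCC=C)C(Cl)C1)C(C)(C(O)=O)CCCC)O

C18H30ClNO4

Heavy atoms from the SMILES: 18 C, 1 Cl, 1 N, 4 O.
Implicit hydrogens by atom environment:
  9 × C: 2 H each → 18
  4 × C: 1 H each → 4
  3 × C: no H
  2 × C: 3 H each → 6
  2 × O: 1 H each → 2
  2 × O: no H
  1 × Cl: no H
  1 × N: no H
  Total hydrogens = 30.
Molecular formula: C18H30ClNO4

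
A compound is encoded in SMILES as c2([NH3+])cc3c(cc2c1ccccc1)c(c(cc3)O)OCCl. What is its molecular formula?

C17H15ClNO2+

Heavy atoms from the SMILES: 17 C, 1 Cl, 1 N, 2 O.
Implicit hydrogens by atom environment:
  9 × C (aromatic): 1 H each → 9
  7 × C (aromatic): no H
  1 × C: 2 H
  1 × Cl: no H
  1 × N (charge +1): 3 H
  1 × O: 1 H
  1 × O: no H
  Total hydrogens = 15.
Net charge +1.
Molecular formula: C17H15ClNO2+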